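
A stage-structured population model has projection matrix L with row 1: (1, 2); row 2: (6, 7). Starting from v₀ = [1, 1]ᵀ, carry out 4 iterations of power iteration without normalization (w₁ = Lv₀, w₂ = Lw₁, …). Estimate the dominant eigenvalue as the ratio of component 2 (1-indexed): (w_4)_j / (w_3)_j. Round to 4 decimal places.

w1 = Lv₀ = (1·1 + 2·1; 6·1 + 7·1) = (3, 13)
w2 = Lw1 = (1·3 + 2·13; 6·3 + 7·13) = (29, 109)
w3 = Lw2 = (247, 937)
w4 = Lw3 = (2121, 8041)
Ratio at component: 8041 / 937 = 8.5816

λ ≈ 8.5816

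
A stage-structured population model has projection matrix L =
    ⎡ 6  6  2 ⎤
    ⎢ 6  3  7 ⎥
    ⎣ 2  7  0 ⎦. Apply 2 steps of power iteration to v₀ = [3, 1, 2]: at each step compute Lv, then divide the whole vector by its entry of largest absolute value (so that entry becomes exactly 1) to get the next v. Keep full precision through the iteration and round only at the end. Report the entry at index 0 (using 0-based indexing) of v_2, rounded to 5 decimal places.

1.00000

Lv0 = (28.000000, 35.000000, 13.000000); divide by 35.000000 → v1 = (0.800000, 1.000000, 0.371429)
Lv1 = (11.542857, 10.400000, 8.600000); divide by 11.542857 → v2 = (1.000000, 0.900990, 0.745050)
Requested entry of v2: 404/404 = 1.00000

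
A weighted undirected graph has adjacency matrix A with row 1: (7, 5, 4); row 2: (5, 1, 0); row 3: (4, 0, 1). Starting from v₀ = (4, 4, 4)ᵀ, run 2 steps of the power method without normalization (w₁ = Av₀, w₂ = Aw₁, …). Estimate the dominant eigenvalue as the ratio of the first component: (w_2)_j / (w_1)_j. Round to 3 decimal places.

w1 = Av₀ = (64, 24, 20)
w2 = Aw1 = (648, 344, 276)
Ratio at component: 648 / 64 = 10.125

λ ≈ 10.125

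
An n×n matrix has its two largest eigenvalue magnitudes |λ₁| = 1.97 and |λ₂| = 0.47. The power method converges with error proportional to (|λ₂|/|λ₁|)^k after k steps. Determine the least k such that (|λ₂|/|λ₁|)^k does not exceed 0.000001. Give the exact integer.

10

|λ₂/λ₁| = 0.47/1.97 = 0.23858
Need k ≥ ln(0.000001) / ln(0.23858) = -13.8155 / -1.4331 ≈ 9.641
Smallest integer k satisfying the bound: 10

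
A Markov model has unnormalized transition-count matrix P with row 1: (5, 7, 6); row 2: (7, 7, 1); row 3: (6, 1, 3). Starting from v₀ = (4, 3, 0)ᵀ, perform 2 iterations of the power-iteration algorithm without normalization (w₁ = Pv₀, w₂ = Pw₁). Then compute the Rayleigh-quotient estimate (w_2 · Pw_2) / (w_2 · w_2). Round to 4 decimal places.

15.0348

w1 = Pv₀ = (5·4 + 7·3 + 6·0; 7·4 + 7·3 + 1·0; 6·4 + 1·3 + 3·0) = (41, 49, 27)
w2 = Pw1 = (5·41 + 7·49 + 6·27; 7·41 + 7·49 + 1·27; 6·41 + 1·49 + 3·27) = (710, 657, 376)
Pw2 = (10405, 9945, 6045)
w2·Pw2 = 710·10405 + 657·9945 + 376·6045 = 16194335; w2·w2 = 710·710 + 657·657 + 376·376 = 1077125
λ ≈ 16194335/1077125 = 15.0348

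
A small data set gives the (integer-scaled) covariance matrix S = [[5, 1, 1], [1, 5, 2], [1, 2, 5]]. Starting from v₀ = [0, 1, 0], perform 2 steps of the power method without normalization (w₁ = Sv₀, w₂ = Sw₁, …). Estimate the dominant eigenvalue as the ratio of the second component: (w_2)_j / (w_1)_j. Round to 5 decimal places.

w1 = Sv₀ = (5·0 + 1·1 + 1·0; 1·0 + 5·1 + 2·0; 1·0 + 2·1 + 5·0) = (1, 5, 2)
w2 = Sw1 = (5·1 + 1·5 + 1·2; 1·1 + 5·5 + 2·2; 1·1 + 2·5 + 5·2) = (12, 30, 21)
Ratio at component: 30 / 5 = 6.00000

6.00000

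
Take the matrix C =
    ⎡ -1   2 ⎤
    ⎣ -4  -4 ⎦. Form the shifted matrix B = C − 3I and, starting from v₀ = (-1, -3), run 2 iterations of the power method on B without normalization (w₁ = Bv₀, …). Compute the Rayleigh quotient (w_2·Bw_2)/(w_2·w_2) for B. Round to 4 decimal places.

μ ≈ -6.0572

B = C − 3I has rows (-4, 2); (-4, -7)
w1 = Bv₀ = ((-4)·(-1) + 2·(-3); (-4)·(-1) + (-7)·(-3)) = (-2, 25)
w2 = Bw1 = ((-4)·(-2) + 2·25; (-4)·(-2) + (-7)·25) = (58, -167)
Bw2 = (-566, 937)
w2·Bw2 = -189307; w2·w2 = 31253; μ ≈ -189307/31253 = -6.0572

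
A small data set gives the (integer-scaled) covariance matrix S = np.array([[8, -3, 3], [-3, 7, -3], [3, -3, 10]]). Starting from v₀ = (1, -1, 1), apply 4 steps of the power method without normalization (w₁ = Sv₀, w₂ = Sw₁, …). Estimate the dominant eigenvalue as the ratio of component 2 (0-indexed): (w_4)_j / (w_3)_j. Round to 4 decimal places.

w1 = Sv₀ = (14, -13, 16)
w2 = Sw1 = (199, -181, 241)
w3 = Sw2 = (2858, -2587, 3550)
w4 = Sw3 = (41275, -37333, 51835)
Ratio at component: 51835 / 3550 = 14.6014

λ ≈ 14.6014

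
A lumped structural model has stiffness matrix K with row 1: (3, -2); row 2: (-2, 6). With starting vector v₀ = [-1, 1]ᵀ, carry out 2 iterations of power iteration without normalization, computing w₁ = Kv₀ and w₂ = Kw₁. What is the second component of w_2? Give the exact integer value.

58

w1 = Kv₀ = (3·(-1) + (-2)·1; (-2)·(-1) + 6·1) = (-5, 8)
w2 = Kw1 = (3·(-5) + (-2)·8; (-2)·(-5) + 6·8) = (-31, 58)
The requested component of w2 is 58.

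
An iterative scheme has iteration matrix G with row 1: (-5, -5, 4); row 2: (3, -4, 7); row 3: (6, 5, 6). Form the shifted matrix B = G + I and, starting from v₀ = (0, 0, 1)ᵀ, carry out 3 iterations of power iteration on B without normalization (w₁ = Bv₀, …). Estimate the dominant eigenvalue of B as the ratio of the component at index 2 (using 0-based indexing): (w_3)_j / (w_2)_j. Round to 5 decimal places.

7.57407

B = G + I has rows (-4, -5, 4); (3, -3, 7); (6, 5, 7)
w1 = Bv₀ = (4, 7, 7)
w2 = Bw1 = (-23, 40, 108)
w3 = Bw2 = (324, 567, 818)
Ratio: 818/108 = 7.57407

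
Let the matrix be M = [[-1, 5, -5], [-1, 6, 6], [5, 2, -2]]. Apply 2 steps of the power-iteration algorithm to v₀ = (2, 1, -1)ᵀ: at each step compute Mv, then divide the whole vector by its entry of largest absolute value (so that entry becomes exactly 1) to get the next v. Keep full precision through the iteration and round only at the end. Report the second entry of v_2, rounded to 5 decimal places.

-0.72727

Mv0 = (8.000000, -2.000000, 14.000000); divide by 14.000000 → v1 = (0.571429, -0.142857, 1.000000)
Mv1 = (-6.285714, 4.571429, 0.571429); divide by -6.285714 → v2 = (1.000000, -0.727273, -0.090909)
Requested entry of v2: 64/-88 = -0.72727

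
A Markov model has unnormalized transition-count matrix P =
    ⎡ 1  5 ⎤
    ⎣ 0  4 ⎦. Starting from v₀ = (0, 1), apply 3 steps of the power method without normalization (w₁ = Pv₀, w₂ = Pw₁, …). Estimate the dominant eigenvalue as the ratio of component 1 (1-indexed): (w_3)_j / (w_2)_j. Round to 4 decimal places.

λ ≈ 4.2000

w1 = Pv₀ = (5, 4)
w2 = Pw1 = (25, 16)
w3 = Pw2 = (105, 64)
Ratio at component: 105 / 25 = 4.2000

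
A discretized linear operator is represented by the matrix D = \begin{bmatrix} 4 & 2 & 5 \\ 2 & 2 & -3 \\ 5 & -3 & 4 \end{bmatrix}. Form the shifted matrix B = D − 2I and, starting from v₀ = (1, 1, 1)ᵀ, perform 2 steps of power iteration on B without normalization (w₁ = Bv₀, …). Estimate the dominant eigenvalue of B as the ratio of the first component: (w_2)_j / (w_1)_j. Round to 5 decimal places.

4.00000

B = D − 2I has rows (2, 2, 5); (2, 0, -3); (5, -3, 2)
w1 = Bv₀ = (9, -1, 4)
w2 = Bw1 = (36, 6, 56)
Ratio: 36/9 = 4.00000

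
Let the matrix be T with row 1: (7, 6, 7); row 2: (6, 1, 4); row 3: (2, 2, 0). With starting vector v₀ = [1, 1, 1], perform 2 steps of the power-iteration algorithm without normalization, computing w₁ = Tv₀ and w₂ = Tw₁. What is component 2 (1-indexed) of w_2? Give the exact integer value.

147

w1 = Tv₀ = (7·1 + 6·1 + 7·1; 6·1 + 1·1 + 4·1; 2·1 + 2·1 + 0·1) = (20, 11, 4)
w2 = Tw1 = (7·20 + 6·11 + 7·4; 6·20 + 1·11 + 4·4; 2·20 + 2·11 + 0·4) = (234, 147, 62)
The requested component of w2 is 147.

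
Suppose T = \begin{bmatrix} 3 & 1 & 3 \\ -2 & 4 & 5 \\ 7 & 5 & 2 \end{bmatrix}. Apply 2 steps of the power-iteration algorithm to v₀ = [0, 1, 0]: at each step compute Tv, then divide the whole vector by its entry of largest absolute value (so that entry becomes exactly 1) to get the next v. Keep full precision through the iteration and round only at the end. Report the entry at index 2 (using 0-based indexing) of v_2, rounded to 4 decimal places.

0.9487

Tv0 = (1.00000, 4.00000, 5.00000); divide by 5.00000 → v1 = (0.20000, 0.80000, 1.00000)
Tv1 = (4.40000, 7.80000, 7.40000); divide by 7.80000 → v2 = (0.56410, 1.00000, 0.94872)
Requested entry of v2: 37/39 = 0.9487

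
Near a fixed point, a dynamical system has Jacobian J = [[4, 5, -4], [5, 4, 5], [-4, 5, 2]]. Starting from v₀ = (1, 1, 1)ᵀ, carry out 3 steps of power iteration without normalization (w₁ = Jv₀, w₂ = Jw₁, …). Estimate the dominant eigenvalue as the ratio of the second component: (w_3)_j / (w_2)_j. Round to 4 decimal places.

10.9792

w1 = Jv₀ = (4·1 + 5·1 + (-4)·1; 5·1 + 4·1 + 5·1; (-4)·1 + 5·1 + 2·1) = (5, 14, 3)
w2 = Jw1 = (4·5 + 5·14 + (-4)·3; 5·5 + 4·14 + 5·3; (-4)·5 + 5·14 + 2·3) = (78, 96, 56)
w3 = Jw2 = (568, 1054, 280)
Ratio at component: 1054 / 96 = 10.9792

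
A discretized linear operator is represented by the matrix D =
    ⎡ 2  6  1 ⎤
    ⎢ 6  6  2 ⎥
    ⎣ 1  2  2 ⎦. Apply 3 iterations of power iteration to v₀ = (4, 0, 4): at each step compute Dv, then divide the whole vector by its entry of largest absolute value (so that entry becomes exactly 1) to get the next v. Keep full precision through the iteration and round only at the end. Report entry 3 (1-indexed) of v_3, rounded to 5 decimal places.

0.30461

Dv0 = (12.000000, 32.000000, 12.000000); divide by 32.000000 → v1 = (0.375000, 1.000000, 0.375000)
Dv1 = (7.125000, 9.000000, 3.125000); divide by 9.000000 → v2 = (0.791667, 1.000000, 0.347222)
Dv2 = (7.930556, 11.444444, 3.486111); divide by 11.444444 → v3 = (0.692961, 1.000000, 0.304612)
Requested entry of v3: 1004/3296 = 0.30461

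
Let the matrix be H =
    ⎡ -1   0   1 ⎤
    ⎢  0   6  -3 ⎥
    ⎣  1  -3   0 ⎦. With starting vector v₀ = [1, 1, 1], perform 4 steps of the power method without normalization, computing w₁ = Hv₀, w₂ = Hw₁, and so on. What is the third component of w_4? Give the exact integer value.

-520

w1 = Hv₀ = ((-1)·1 + 0·1 + 1·1; 0·1 + 6·1 + (-3)·1; 1·1 + (-3)·1 + 0·1) = (0, 3, -2)
w2 = Hw1 = ((-1)·0 + 0·3 + 1·(-2); 0·0 + 6·3 + (-3)·(-2); 1·0 + (-3)·3 + 0·(-2)) = (-2, 24, -9)
w3 = Hw2 = (-7, 171, -74)
w4 = Hw3 = (-67, 1248, -520)
The requested component of w4 is -520.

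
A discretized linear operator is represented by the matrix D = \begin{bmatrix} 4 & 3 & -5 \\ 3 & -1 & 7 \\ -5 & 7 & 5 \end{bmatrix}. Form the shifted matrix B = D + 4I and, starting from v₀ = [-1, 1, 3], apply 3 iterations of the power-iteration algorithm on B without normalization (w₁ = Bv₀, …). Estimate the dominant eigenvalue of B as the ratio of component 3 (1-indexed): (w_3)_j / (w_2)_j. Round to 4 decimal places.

B = D + 4I has rows (8, 3, -5); (3, 3, 7); (-5, 7, 9)
w1 = Bv₀ = (-20, 21, 39)
w2 = Bw1 = (-292, 276, 598)
w3 = Bw2 = (-4498, 4138, 8774)
Ratio: 8774/598 = 14.6722

14.6722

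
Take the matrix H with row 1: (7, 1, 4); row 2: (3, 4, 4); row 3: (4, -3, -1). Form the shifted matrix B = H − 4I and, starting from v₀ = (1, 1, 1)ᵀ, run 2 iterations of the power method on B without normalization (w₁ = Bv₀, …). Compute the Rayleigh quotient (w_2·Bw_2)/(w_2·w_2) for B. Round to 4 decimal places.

μ ≈ 0.2544

B = H − 4I has rows (3, 1, 4); (3, 0, 4); (4, -3, -5)
w1 = Bv₀ = (8, 7, -4)
w2 = Bw1 = (15, 8, 31)
Bw2 = (177, 169, -119)
w2·Bw2 = 318; w2·w2 = 1250; μ ≈ 318/1250 = 0.2544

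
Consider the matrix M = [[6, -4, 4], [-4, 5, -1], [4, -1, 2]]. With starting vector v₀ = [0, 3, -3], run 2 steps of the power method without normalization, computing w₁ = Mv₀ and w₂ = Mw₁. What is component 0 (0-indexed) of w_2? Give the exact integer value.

-252

w1 = Mv₀ = (-24, 18, -9)
w2 = Mw1 = (-252, 195, -132)
The requested component of w2 is -252.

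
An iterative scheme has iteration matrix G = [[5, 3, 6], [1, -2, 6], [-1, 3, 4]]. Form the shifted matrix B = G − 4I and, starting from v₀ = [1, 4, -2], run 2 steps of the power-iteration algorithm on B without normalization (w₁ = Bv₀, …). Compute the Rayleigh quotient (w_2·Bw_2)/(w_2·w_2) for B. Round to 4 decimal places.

-8.3342

B = G − 4I has rows (1, 3, 6); (1, -6, 6); (-1, 3, 0)
w1 = Bv₀ = (1, -35, 11)
w2 = Bw1 = (-38, 277, -106)
Bw2 = (157, -2336, 869)
w2·Bw2 = -745152; w2·w2 = 89409; μ ≈ -745152/89409 = -8.3342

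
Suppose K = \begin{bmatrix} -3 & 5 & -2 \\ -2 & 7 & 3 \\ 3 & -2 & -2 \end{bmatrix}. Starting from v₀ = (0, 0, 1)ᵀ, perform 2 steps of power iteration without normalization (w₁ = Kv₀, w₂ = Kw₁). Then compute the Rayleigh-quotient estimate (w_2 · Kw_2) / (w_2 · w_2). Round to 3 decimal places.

w1 = Kv₀ = ((-3)·0 + 5·0 + (-2)·1; (-2)·0 + 7·0 + 3·1; 3·0 + (-2)·0 + (-2)·1) = (-2, 3, -2)
w2 = Kw1 = ((-3)·(-2) + 5·3 + (-2)·(-2); (-2)·(-2) + 7·3 + 3·(-2); 3·(-2) + (-2)·3 + (-2)·(-2)) = (25, 19, -8)
Kw2 = (36, 59, 53)
w2·Kw2 = 25·36 + 19·59 + (-8)·53 = 1597; w2·w2 = 25·25 + 19·19 + (-8)·(-8) = 1050
λ ≈ 1597/1050 = 1.521

1.521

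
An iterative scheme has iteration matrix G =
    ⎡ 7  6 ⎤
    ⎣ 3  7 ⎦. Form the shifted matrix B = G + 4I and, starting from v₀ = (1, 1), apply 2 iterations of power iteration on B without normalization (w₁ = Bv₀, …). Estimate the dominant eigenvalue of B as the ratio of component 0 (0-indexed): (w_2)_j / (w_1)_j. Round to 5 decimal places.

B = G + 4I has rows (11, 6); (3, 11)
w1 = Bv₀ = (17, 14)
w2 = Bw1 = (271, 205)
Ratio: 271/17 = 15.94118

15.94118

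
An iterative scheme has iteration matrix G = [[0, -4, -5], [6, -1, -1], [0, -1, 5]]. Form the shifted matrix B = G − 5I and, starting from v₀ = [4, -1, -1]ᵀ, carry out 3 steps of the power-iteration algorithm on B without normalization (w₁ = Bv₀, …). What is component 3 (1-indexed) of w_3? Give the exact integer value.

253

B = G − 5I has rows (-5, -4, -5); (6, -6, -1); (0, -1, 0)
w1 = Bv₀ = ((-5)·4 + (-4)·(-1) + (-5)·(-1); 6·4 + (-6)·(-1) + (-1)·(-1); 0·4 + (-1)·(-1) + 0·(-1)) = (-11, 31, 1)
w2 = Bw1 = ((-5)·(-11) + (-4)·31 + (-5)·1; 6·(-11) + (-6)·31 + (-1)·1; 0·(-11) + (-1)·31 + 0·1) = (-74, -253, -31)
w3 = Bw2 = (1537, 1105, 253)
Requested component of w3: 253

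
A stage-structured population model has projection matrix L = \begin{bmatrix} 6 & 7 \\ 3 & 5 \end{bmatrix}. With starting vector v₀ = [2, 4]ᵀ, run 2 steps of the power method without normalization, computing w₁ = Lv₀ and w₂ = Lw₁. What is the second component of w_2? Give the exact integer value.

250

w1 = Lv₀ = (40, 26)
w2 = Lw1 = (422, 250)
The requested component of w2 is 250.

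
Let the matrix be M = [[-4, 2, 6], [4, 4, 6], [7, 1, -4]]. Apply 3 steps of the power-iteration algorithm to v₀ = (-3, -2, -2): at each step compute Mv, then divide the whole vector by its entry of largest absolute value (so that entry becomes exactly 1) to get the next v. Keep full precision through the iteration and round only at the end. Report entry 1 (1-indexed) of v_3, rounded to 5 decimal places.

Mv0 = (-4.000000, -32.000000, -15.000000); divide by -32.000000 → v1 = (0.125000, 1.000000, 0.468750)
Mv1 = (4.312500, 7.312500, 0.000000); divide by 7.312500 → v2 = (0.589744, 1.000000, 0.000000)
Mv2 = (-0.358974, 6.358974, 5.128205); divide by 6.358974 → v3 = (-0.056452, 1.000000, 0.806452)
Requested entry of v3: 84/-1488 = -0.05645

-0.05645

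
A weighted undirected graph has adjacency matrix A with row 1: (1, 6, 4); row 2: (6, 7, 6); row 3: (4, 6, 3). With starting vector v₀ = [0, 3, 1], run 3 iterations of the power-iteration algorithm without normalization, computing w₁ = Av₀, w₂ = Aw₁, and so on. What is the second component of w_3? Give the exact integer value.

w1 = Av₀ = (22, 27, 21)
w2 = Aw1 = (268, 447, 313)
w3 = Aw2 = (4202, 6615, 4693)
The requested component of w3 is 6615.

6615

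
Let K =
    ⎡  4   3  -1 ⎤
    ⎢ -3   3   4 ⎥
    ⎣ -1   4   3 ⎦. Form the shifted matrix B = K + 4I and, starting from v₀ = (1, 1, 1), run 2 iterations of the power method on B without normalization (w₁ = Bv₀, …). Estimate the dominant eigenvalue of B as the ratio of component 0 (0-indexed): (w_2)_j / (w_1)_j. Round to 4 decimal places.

B = K + 4I has rows (8, 3, -1); (-3, 7, 4); (-1, 4, 7)
w1 = Bv₀ = (10, 8, 10)
w2 = Bw1 = (94, 66, 92)
Ratio: 94/10 = 9.4000

9.4000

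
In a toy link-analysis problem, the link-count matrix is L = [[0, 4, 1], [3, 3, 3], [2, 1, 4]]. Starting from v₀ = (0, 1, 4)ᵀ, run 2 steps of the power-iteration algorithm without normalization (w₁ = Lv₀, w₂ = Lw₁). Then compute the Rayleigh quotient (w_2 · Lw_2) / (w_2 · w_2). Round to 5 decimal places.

w1 = Lv₀ = (0·0 + 4·1 + 1·4; 3·0 + 3·1 + 3·4; 2·0 + 1·1 + 4·4) = (8, 15, 17)
w2 = Lw1 = (0·8 + 4·15 + 1·17; 3·8 + 3·15 + 3·17; 2·8 + 1·15 + 4·17) = (77, 120, 99)
Lw2 = (579, 888, 670)
w2·Lw2 = 77·579 + 120·888 + 99·670 = 217473; w2·w2 = 77·77 + 120·120 + 99·99 = 30130
λ ≈ 217473/30130 = 7.21782

λ ≈ 7.21782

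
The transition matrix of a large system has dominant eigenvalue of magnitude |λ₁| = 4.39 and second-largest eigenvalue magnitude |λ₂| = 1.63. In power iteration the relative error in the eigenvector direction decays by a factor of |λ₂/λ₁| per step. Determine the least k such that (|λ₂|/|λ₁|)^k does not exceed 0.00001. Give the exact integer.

12

|λ₂/λ₁| = 1.63/4.39 = 0.37130
Need k ≥ ln(0.00001) / ln(0.37130) = -11.5129 / -0.9907 ≈ 11.620
Smallest integer k satisfying the bound: 12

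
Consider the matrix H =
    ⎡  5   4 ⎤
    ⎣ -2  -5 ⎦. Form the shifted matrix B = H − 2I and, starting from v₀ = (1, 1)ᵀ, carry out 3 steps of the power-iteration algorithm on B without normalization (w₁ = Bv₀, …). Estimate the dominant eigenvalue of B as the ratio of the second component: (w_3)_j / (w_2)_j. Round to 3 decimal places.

B = H − 2I has rows (3, 4); (-2, -7)
w1 = Bv₀ = (3·1 + 4·1; (-2)·1 + (-7)·1) = (7, -9)
w2 = Bw1 = (3·7 + 4·(-9); (-2)·7 + (-7)·(-9)) = (-15, 49)
w3 = Bw2 = (151, -313)
Ratio: -313/49 = -6.388

-6.388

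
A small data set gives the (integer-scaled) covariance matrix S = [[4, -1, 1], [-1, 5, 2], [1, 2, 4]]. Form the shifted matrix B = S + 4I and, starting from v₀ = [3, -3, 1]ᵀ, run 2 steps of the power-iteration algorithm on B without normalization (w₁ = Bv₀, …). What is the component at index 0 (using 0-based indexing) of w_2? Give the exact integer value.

B = S + 4I has rows (8, -1, 1); (-1, 9, 2); (1, 2, 8)
w1 = Bv₀ = (8·3 + (-1)·(-3) + 1·1; (-1)·3 + 9·(-3) + 2·1; 1·3 + 2·(-3) + 8·1) = (28, -28, 5)
w2 = Bw1 = (8·28 + (-1)·(-28) + 1·5; (-1)·28 + 9·(-28) + 2·5; 1·28 + 2·(-28) + 8·5) = (257, -270, 12)
Requested component of w2: 257

257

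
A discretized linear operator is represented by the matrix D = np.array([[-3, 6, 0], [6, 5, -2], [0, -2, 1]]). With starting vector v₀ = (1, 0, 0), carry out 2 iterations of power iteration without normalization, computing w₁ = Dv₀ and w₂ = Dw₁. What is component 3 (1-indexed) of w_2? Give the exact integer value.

w1 = Dv₀ = (-3, 6, 0)
w2 = Dw1 = (45, 12, -12)
The requested component of w2 is -12.

-12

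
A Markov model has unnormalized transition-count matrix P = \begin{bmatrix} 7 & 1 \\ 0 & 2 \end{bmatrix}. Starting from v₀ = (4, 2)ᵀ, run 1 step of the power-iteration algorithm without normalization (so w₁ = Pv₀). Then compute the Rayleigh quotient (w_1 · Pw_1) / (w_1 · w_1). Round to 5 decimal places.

7.04367

w1 = Pv₀ = (7·4 + 1·2; 0·4 + 2·2) = (30, 4)
Pw1 = (214, 8)
w1·Pw1 = 30·214 + 4·8 = 6452; w1·w1 = 30·30 + 4·4 = 916
λ ≈ 6452/916 = 7.04367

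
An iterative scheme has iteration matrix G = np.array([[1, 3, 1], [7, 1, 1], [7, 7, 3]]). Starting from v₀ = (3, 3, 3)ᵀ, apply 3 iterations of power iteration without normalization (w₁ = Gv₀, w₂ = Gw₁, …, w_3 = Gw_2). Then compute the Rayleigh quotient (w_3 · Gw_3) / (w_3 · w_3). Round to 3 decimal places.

w1 = Gv₀ = (1·3 + 3·3 + 1·3; 7·3 + 1·3 + 1·3; 7·3 + 7·3 + 3·3) = (15, 27, 51)
w2 = Gw1 = (1·15 + 3·27 + 1·51; 7·15 + 1·27 + 1·51; 7·15 + 7·27 + 3·51) = (147, 183, 447)
w3 = Gw2 = (1143, 1659, 3651)
Gw3 = (9771, 13311, 30567)
w3·Gw3 = 1143·9771 + 1659·13311 + 3651·30567 = 144851319; w3·w3 = 1143·1143 + 1659·1659 + 3651·3651 = 17388531
λ ≈ 144851319/17388531 = 8.330

λ ≈ 8.330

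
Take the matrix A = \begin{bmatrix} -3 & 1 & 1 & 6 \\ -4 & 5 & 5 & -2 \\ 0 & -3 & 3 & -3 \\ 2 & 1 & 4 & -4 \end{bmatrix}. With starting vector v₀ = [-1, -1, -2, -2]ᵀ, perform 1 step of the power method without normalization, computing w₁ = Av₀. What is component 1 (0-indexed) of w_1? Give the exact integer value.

w1 = Av₀ = ((-3)·(-1) + 1·(-1) + 1·(-2) + 6·(-2); (-4)·(-1) + 5·(-1) + 5·(-2) + (-2)·(-2); 0·(-1) + (-3)·(-1) + 3·(-2) + (-3)·(-2); 2·(-1) + 1·(-1) + 4·(-2) + (-4)·(-2)) = (-12, -7, 3, -3)
The requested component of w1 is -7.

-7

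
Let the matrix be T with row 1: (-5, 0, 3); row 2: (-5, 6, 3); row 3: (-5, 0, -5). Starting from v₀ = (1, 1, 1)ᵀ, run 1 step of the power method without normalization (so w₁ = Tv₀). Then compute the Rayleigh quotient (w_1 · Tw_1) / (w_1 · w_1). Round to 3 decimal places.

-4.533

w1 = Tv₀ = (-2, 4, -10)
Tw1 = (-20, 4, 60)
w1·Tw1 = (-2)·(-20) + 4·4 + (-10)·60 = -544; w1·w1 = (-2)·(-2) + 4·4 + (-10)·(-10) = 120
λ ≈ -544/120 = -4.533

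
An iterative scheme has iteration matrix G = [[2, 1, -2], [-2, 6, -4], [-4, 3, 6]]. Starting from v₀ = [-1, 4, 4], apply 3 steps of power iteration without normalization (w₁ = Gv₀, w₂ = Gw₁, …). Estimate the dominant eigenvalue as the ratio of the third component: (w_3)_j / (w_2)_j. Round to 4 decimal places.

w1 = Gv₀ = (-6, 10, 40)
w2 = Gw1 = (-82, -88, 294)
w3 = Gw2 = (-840, -1540, 1828)
Ratio at component: 1828 / 294 = 6.2177

6.2177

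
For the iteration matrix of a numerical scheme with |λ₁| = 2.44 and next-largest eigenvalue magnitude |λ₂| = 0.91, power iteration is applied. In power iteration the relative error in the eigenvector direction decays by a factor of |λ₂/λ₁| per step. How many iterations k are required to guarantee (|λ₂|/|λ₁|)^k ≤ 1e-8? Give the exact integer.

|λ₂/λ₁| = 0.91/2.44 = 0.37295
Need k ≥ ln(1e-8) / ln(0.37295) = -18.4207 / -0.9863 ≈ 18.676
Smallest integer k satisfying the bound: 19

19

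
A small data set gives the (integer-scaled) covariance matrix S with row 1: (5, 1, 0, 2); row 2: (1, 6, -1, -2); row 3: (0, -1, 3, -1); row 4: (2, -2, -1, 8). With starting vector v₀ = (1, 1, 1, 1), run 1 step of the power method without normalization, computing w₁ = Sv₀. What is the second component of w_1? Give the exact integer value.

4

w1 = Sv₀ = (8, 4, 1, 7)
The requested component of w1 is 4.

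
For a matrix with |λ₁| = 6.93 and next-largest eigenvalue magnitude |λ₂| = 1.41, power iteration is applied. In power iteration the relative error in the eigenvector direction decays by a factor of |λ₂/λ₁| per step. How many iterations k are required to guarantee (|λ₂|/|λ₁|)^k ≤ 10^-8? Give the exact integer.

|λ₂/λ₁| = 1.41/6.93 = 0.20346
Need k ≥ ln(10^-8) / ln(0.20346) = -18.4207 / -1.5923 ≈ 11.569
Smallest integer k satisfying the bound: 12

12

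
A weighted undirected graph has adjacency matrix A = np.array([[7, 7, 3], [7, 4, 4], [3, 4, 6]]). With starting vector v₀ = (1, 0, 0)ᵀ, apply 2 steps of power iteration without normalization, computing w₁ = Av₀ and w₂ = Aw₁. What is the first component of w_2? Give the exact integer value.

107

w1 = Av₀ = (7, 7, 3)
w2 = Aw1 = (107, 89, 67)
The requested component of w2 is 107.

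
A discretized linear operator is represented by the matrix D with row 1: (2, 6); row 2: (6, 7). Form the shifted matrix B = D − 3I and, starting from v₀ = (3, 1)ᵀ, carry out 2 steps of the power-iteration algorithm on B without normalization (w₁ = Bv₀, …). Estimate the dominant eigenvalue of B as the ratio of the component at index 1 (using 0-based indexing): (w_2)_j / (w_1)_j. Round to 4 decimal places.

μ ≈ 4.8182

B = D − 3I has rows (-1, 6); (6, 4)
w1 = Bv₀ = ((-1)·3 + 6·1; 6·3 + 4·1) = (3, 22)
w2 = Bw1 = ((-1)·3 + 6·22; 6·3 + 4·22) = (129, 106)
Ratio: 106/22 = 4.8182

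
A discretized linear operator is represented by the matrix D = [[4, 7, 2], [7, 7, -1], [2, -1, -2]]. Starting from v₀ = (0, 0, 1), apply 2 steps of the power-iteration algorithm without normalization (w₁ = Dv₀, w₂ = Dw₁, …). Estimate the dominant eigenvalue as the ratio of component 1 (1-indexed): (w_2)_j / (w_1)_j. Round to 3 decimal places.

w1 = Dv₀ = (2, -1, -2)
w2 = Dw1 = (-3, 9, 9)
Ratio at component: -3 / 2 = -1.500

λ ≈ -1.500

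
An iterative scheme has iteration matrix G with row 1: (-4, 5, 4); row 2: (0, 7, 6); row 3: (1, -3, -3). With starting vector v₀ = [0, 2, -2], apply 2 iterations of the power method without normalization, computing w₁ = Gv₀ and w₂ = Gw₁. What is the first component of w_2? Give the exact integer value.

w1 = Gv₀ = ((-4)·0 + 5·2 + 4·(-2); 0·0 + 7·2 + 6·(-2); 1·0 + (-3)·2 + (-3)·(-2)) = (2, 2, 0)
w2 = Gw1 = ((-4)·2 + 5·2 + 4·0; 0·2 + 7·2 + 6·0; 1·2 + (-3)·2 + (-3)·0) = (2, 14, -4)
The requested component of w2 is 2.

2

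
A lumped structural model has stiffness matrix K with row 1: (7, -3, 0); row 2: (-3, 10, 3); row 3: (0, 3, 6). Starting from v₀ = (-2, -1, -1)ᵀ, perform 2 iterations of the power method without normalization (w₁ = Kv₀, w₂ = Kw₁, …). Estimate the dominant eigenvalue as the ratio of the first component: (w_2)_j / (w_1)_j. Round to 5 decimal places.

5.09091

w1 = Kv₀ = (7·(-2) + (-3)·(-1) + 0·(-1); (-3)·(-2) + 10·(-1) + 3·(-1); 0·(-2) + 3·(-1) + 6·(-1)) = (-11, -7, -9)
w2 = Kw1 = (7·(-11) + (-3)·(-7) + 0·(-9); (-3)·(-11) + 10·(-7) + 3·(-9); 0·(-11) + 3·(-7) + 6·(-9)) = (-56, -64, -75)
Ratio at component: -56 / -11 = 5.09091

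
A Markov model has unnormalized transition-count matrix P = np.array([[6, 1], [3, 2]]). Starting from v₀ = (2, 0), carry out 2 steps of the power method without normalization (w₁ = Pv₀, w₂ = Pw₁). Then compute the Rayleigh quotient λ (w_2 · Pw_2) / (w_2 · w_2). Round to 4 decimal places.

λ ≈ 6.6867

w1 = Pv₀ = (12, 6)
w2 = Pw1 = (78, 48)
Pw2 = (516, 330)
w2·Pw2 = 78·516 + 48·330 = 56088; w2·w2 = 78·78 + 48·48 = 8388
λ ≈ 56088/8388 = 6.6867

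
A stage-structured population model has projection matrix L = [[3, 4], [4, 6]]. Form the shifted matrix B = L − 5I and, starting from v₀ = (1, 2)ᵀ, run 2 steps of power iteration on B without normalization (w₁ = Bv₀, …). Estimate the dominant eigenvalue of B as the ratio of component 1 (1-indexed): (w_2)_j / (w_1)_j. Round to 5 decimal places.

B = L − 5I has rows (-2, 4); (4, 1)
w1 = Bv₀ = (6, 6)
w2 = Bw1 = (12, 30)
Ratio: 12/6 = 2.00000

μ ≈ 2.00000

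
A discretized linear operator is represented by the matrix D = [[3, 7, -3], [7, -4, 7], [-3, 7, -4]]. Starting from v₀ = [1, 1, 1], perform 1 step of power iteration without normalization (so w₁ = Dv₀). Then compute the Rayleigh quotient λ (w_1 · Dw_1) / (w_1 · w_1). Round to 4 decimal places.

λ ≈ 4.8792

w1 = Dv₀ = (3·1 + 7·1 + (-3)·1; 7·1 + (-4)·1 + 7·1; (-3)·1 + 7·1 + (-4)·1) = (7, 10, 0)
Dw1 = (91, 9, 49)
w1·Dw1 = 7·91 + 10·9 + 0·49 = 727; w1·w1 = 7·7 + 10·10 + 0·0 = 149
λ ≈ 727/149 = 4.8792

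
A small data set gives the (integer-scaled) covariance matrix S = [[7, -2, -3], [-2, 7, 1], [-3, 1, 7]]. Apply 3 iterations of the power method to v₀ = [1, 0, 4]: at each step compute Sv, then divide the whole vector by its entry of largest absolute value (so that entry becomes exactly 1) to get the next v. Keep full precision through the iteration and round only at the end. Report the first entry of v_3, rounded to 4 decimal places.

-0.8484

Sv0 = (-5.00000, 2.00000, 25.00000); divide by 25.00000 → v1 = (-0.20000, 0.08000, 1.00000)
Sv1 = (-4.56000, 1.96000, 7.68000); divide by 7.68000 → v2 = (-0.59375, 0.25521, 1.00000)
Sv2 = (-7.66667, 3.97396, 9.03646); divide by 9.03646 → v3 = (-0.84841, 0.43977, 1.00000)
Requested entry of v3: -1472/1735 = -0.8484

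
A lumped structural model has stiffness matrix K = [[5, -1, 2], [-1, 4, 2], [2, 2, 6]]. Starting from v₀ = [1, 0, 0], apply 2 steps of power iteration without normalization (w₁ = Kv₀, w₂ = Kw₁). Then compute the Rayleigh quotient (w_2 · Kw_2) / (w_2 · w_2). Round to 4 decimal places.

7.0189

w1 = Kv₀ = (5·1 + (-1)·0 + 2·0; (-1)·1 + 4·0 + 2·0; 2·1 + 2·0 + 6·0) = (5, -1, 2)
w2 = Kw1 = (5·5 + (-1)·(-1) + 2·2; (-1)·5 + 4·(-1) + 2·2; 2·5 + 2·(-1) + 6·2) = (30, -5, 20)
Kw2 = (195, -10, 170)
w2·Kw2 = 30·195 + (-5)·(-10) + 20·170 = 9300; w2·w2 = 30·30 + (-5)·(-5) + 20·20 = 1325
λ ≈ 9300/1325 = 7.0189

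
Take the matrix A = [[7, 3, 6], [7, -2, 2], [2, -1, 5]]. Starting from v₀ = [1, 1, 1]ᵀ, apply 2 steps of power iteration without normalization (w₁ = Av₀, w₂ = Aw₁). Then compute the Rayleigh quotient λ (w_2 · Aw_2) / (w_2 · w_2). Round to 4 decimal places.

w1 = Av₀ = (7·1 + 3·1 + 6·1; 7·1 + (-2)·1 + 2·1; 2·1 + (-1)·1 + 5·1) = (16, 7, 6)
w2 = Aw1 = (7·16 + 3·7 + 6·6; 7·16 + (-2)·7 + 2·6; 2·16 + (-1)·7 + 5·6) = (169, 110, 55)
Aw2 = (1843, 1073, 503)
w2·Aw2 = 169·1843 + 110·1073 + 55·503 = 457162; w2·w2 = 169·169 + 110·110 + 55·55 = 43686
λ ≈ 457162/43686 = 10.4647

10.4647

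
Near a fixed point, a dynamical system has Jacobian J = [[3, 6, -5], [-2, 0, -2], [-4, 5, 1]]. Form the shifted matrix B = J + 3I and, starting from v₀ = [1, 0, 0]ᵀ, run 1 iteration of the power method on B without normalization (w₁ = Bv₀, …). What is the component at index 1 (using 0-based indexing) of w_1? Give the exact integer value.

-2

B = J + 3I has rows (6, 6, -5); (-2, 3, -2); (-4, 5, 4)
w1 = Bv₀ = (6·1 + 6·0 + (-5)·0; (-2)·1 + 3·0 + (-2)·0; (-4)·1 + 5·0 + 4·0) = (6, -2, -4)
Requested component of w1: -2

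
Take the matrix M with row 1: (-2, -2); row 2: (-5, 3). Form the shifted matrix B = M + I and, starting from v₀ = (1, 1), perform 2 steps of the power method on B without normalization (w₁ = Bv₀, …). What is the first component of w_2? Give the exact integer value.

5

B = M + I has rows (-1, -2); (-5, 4)
w1 = Bv₀ = (-3, -1)
w2 = Bw1 = (5, 11)
Requested component of w2: 5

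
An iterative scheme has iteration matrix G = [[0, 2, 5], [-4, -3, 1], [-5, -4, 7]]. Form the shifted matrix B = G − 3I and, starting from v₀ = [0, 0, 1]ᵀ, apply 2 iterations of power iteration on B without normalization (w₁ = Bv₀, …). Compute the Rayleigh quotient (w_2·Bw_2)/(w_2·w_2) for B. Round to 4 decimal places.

B = G − 3I has rows (-3, 2, 5); (-4, -6, 1); (-5, -4, 4)
w1 = Bv₀ = ((-3)·0 + 2·0 + 5·1; (-4)·0 + (-6)·0 + 1·1; (-5)·0 + (-4)·0 + 4·1) = (5, 1, 4)
w2 = Bw1 = ((-3)·5 + 2·1 + 5·4; (-4)·5 + (-6)·1 + 1·4; (-5)·5 + (-4)·1 + 4·4) = (7, -22, -13)
Bw2 = (-130, 91, 1)
w2·Bw2 = -2925; w2·w2 = 702; μ ≈ -2925/702 = -4.1667

-4.1667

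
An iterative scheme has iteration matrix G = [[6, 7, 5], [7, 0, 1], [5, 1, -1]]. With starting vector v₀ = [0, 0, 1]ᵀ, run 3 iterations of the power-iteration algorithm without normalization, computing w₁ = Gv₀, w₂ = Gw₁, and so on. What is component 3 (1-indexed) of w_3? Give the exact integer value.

w1 = Gv₀ = (5, 1, -1)
w2 = Gw1 = (32, 34, 27)
w3 = Gw2 = (565, 251, 167)
The requested component of w3 is 167.

167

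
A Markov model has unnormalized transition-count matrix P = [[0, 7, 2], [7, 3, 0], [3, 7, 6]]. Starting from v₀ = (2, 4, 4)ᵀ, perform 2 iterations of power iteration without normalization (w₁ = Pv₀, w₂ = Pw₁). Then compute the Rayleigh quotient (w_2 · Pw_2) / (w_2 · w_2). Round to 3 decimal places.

λ ≈ 10.864

w1 = Pv₀ = (0·2 + 7·4 + 2·4; 7·2 + 3·4 + 0·4; 3·2 + 7·4 + 6·4) = (36, 26, 58)
w2 = Pw1 = (0·36 + 7·26 + 2·58; 7·36 + 3·26 + 0·58; 3·36 + 7·26 + 6·58) = (298, 330, 638)
Pw2 = (3586, 3076, 7032)
w2·Pw2 = 298·3586 + 330·3076 + 638·7032 = 6570124; w2·w2 = 298·298 + 330·330 + 638·638 = 604748
λ ≈ 6570124/604748 = 10.864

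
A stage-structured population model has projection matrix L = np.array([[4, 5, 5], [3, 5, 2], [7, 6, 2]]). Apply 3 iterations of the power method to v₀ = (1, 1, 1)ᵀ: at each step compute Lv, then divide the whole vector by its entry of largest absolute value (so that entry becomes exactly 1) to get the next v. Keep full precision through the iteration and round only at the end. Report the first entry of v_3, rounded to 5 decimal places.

0.95747

Lv0 = (14.000000, 10.000000, 15.000000); divide by 15.000000 → v1 = (0.933333, 0.666667, 1.000000)
Lv1 = (12.066667, 8.133333, 12.533333); divide by 12.533333 → v2 = (0.962766, 0.648936, 1.000000)
Lv2 = (12.095745, 8.132979, 12.632979); divide by 12.632979 → v3 = (0.957474, 0.643789, 1.000000)
Requested entry of v3: 2274/2375 = 0.95747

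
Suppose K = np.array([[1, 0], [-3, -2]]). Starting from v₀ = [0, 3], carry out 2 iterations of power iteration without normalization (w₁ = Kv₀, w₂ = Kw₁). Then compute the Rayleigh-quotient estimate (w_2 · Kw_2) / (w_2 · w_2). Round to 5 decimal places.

-2.00000

w1 = Kv₀ = (1·0 + 0·3; (-3)·0 + (-2)·3) = (0, -6)
w2 = Kw1 = (1·0 + 0·(-6); (-3)·0 + (-2)·(-6)) = (0, 12)
Kw2 = (0, -24)
w2·Kw2 = 0·0 + 12·(-24) = -288; w2·w2 = 0·0 + 12·12 = 144
λ ≈ -288/144 = -2.00000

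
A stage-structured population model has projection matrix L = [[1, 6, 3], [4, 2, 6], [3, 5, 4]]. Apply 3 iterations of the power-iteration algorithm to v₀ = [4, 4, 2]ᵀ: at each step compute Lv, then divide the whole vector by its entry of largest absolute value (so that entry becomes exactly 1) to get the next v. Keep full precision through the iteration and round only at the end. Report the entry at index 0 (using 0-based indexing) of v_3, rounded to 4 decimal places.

Lv0 = (34.00000, 36.00000, 40.00000); divide by 40.00000 → v1 = (0.85000, 0.90000, 1.00000)
Lv1 = (9.25000, 11.20000, 11.05000); divide by 11.20000 → v2 = (0.82589, 1.00000, 0.98661)
Lv2 = (9.78571, 11.22321, 11.42411); divide by 11.42411 → v3 = (0.85658, 0.98242, 1.00000)
Requested entry of v3: 4384/5118 = 0.8566

0.8566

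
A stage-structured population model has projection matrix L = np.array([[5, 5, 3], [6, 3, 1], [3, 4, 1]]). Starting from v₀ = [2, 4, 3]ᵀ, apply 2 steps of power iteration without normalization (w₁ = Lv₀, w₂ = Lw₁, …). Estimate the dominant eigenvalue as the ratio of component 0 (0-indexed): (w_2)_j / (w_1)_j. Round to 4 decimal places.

w1 = Lv₀ = (5·2 + 5·4 + 3·3; 6·2 + 3·4 + 1·3; 3·2 + 4·4 + 1·3) = (39, 27, 25)
w2 = Lw1 = (5·39 + 5·27 + 3·25; 6·39 + 3·27 + 1·25; 3·39 + 4·27 + 1·25) = (405, 340, 250)
Ratio at component: 405 / 39 = 10.3846

10.3846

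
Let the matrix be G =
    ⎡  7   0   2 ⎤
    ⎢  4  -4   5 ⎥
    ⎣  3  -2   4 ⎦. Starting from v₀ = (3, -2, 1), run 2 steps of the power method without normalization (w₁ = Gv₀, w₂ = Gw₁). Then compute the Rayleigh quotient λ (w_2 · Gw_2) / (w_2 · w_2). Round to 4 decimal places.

λ ≈ 8.4956

w1 = Gv₀ = (23, 25, 17)
w2 = Gw1 = (195, 77, 87)
Gw2 = (1539, 907, 779)
w2·Gw2 = 195·1539 + 77·907 + 87·779 = 437717; w2·w2 = 195·195 + 77·77 + 87·87 = 51523
λ ≈ 437717/51523 = 8.4956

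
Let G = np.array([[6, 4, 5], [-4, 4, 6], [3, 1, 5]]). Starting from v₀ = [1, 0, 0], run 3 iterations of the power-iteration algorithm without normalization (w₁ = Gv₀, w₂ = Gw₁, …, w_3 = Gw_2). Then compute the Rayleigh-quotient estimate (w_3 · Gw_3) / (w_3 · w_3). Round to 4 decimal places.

w1 = Gv₀ = (6·1 + 4·0 + 5·0; (-4)·1 + 4·0 + 6·0; 3·1 + 1·0 + 5·0) = (6, -4, 3)
w2 = Gw1 = (6·6 + 4·(-4) + 5·3; (-4)·6 + 4·(-4) + 6·3; 3·6 + 1·(-4) + 5·3) = (35, -22, 29)
w3 = Gw2 = (267, -54, 228)
Gw3 = (2526, 84, 1887)
w3·Gw3 = 267·2526 + (-54)·84 + 228·1887 = 1100142; w3·w3 = 267·267 + (-54)·(-54) + 228·228 = 126189
λ ≈ 1100142/126189 = 8.7182

λ ≈ 8.7182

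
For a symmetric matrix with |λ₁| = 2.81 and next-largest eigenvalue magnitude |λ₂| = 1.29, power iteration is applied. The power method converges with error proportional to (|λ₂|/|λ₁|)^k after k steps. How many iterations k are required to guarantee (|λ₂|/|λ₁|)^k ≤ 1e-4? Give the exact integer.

12

|λ₂/λ₁| = 1.29/2.81 = 0.45907
Need k ≥ ln(1e-4) / ln(0.45907) = -9.2103 / -0.7785 ≈ 11.830
Smallest integer k satisfying the bound: 12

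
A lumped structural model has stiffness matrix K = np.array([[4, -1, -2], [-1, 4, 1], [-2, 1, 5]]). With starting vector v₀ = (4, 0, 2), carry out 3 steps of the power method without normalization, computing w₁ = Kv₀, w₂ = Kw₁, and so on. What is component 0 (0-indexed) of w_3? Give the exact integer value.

w1 = Kv₀ = (4·4 + (-1)·0 + (-2)·2; (-1)·4 + 4·0 + 1·2; (-2)·4 + 1·0 + 5·2) = (12, -2, 2)
w2 = Kw1 = (4·12 + (-1)·(-2) + (-2)·2; (-1)·12 + 4·(-2) + 1·2; (-2)·12 + 1·(-2) + 5·2) = (46, -18, -16)
w3 = Kw2 = (234, -134, -190)
The requested component of w3 is 234.

234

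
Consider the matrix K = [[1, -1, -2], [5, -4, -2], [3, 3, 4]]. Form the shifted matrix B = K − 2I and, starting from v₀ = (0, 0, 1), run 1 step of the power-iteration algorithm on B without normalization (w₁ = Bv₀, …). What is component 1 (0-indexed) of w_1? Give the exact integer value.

-2

B = K − 2I has rows (-1, -1, -2); (5, -6, -2); (3, 3, 2)
w1 = Bv₀ = (-2, -2, 2)
Requested component of w1: -2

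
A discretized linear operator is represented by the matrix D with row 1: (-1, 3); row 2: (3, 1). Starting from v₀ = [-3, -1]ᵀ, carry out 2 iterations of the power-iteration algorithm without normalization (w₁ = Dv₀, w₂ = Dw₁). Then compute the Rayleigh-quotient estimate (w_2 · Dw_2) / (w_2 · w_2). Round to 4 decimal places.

w1 = Dv₀ = ((-1)·(-3) + 3·(-1); 3·(-3) + 1·(-1)) = (0, -10)
w2 = Dw1 = ((-1)·0 + 3·(-10); 3·0 + 1·(-10)) = (-30, -10)
Dw2 = (0, -100)
w2·Dw2 = (-30)·0 + (-10)·(-100) = 1000; w2·w2 = (-30)·(-30) + (-10)·(-10) = 1000
λ ≈ 1000/1000 = 1.0000

λ ≈ 1.0000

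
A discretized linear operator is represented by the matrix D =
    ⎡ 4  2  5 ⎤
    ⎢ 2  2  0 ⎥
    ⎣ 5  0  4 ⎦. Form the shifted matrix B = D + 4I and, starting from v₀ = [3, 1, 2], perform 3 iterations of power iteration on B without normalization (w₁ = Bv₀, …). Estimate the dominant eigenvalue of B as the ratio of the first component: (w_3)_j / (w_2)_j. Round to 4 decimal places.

μ ≈ 13.1991

B = D + 4I has rows (8, 2, 5); (2, 6, 0); (5, 0, 8)
w1 = Bv₀ = (36, 12, 31)
w2 = Bw1 = (467, 144, 428)
w3 = Bw2 = (6164, 1798, 5759)
Ratio: 6164/467 = 13.1991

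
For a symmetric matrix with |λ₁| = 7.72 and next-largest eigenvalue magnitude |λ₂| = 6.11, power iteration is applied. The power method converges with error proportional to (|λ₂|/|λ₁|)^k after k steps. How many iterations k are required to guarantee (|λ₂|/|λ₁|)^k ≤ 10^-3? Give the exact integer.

30

|λ₂/λ₁| = 6.11/7.72 = 0.79145
Need k ≥ ln(10^-3) / ln(0.79145) = -6.9078 / -0.2339 ≈ 29.535
Smallest integer k satisfying the bound: 30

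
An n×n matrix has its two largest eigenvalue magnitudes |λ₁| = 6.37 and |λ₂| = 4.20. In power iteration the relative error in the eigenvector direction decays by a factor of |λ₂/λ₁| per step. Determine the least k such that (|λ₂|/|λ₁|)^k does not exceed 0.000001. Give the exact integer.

|λ₂/λ₁| = 4.20/6.37 = 0.65934
Need k ≥ ln(0.000001) / ln(0.65934) = -13.8155 / -0.4165 ≈ 33.169
Smallest integer k satisfying the bound: 34

34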